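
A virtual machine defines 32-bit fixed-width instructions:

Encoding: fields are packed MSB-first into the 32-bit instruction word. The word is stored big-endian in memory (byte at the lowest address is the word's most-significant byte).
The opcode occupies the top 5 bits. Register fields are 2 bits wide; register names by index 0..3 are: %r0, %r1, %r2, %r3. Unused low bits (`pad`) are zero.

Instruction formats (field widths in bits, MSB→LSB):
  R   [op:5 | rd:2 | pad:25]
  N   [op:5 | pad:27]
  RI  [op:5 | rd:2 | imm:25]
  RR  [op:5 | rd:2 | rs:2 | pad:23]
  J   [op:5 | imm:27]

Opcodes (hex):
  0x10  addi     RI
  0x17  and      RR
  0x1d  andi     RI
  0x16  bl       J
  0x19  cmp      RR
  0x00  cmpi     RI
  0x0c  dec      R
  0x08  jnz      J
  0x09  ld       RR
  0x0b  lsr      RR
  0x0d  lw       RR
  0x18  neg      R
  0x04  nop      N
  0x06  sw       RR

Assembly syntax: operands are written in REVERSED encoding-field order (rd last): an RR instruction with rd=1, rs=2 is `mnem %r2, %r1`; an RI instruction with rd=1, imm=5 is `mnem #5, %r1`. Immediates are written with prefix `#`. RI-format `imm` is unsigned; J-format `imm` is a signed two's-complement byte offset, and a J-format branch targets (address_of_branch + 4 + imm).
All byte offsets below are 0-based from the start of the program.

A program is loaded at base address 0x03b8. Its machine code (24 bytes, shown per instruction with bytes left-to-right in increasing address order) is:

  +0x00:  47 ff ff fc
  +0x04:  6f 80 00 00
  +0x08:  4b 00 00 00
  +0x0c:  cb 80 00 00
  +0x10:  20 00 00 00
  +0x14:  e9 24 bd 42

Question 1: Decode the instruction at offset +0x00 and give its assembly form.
[00] 47 ff ff fc → 0x47fffffc
  op=0x47fffffc>>27=0x8 ⇒ jnz (J)
  [26:0] imm=134217724 (s27→-4) = #-4

jnz #-4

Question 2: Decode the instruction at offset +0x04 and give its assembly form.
[04] 6f 80 00 00 → 0x6f800000
  op=0x6f800000>>27=0xd ⇒ lw (RR)
  [26:25] rd=3 = %r3
  [24:23] rs=3 = %r3

lw %r3, %r3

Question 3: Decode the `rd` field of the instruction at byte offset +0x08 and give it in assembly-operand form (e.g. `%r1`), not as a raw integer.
+0x08: 4b 00 00 00 ⇒ word 0x4b000000 (big)
  opcode bits[31:27]=0x9: ld/RR
  rd@[26:25]=0x1 ⇒ %r1
  rs@[24:23]=0x2 ⇒ %r2

%r1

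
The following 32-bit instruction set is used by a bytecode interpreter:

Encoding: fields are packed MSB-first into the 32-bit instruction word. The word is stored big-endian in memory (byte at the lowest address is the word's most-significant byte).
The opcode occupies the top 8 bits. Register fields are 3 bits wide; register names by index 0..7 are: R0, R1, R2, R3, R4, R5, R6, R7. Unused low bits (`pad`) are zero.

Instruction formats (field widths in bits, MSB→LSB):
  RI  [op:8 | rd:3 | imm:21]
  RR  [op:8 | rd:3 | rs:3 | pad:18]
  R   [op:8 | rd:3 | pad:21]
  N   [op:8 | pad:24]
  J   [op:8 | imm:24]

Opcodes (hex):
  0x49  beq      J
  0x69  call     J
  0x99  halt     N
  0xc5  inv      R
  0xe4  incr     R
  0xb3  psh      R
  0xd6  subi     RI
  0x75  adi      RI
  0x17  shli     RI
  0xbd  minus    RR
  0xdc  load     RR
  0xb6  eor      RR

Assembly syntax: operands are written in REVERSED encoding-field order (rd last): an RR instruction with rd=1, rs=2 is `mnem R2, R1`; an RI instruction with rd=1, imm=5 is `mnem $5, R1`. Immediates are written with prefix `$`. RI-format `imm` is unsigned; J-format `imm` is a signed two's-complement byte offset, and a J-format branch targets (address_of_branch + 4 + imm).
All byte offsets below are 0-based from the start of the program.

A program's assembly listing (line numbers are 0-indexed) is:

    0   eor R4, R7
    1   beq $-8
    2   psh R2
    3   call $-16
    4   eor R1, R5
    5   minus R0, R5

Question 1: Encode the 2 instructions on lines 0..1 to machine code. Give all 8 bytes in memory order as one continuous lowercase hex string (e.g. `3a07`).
b6f0000049fffff8

L0: eor op=0xb6:8|rd=7:3|rs=4:3|pad=0:18 ⇒ 0xb6f00000 ⇒ big b6 f0 00 00
L1: beq op=0x49:8|imm=-8:24 ⇒ 0x49fffff8 ⇒ big 49 ff ff f8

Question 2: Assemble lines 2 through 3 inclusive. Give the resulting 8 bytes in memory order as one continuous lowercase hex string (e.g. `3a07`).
b340000069fffff0

line 2 (psh): pack op=0xb3:8|rd=2:3|pad=0:21 = 0xb3400000; big→ b3 40 00 00
line 3 (call): pack op=0x69:8|imm=-16:24 = 0x69fffff0; big→ 69 ff ff f0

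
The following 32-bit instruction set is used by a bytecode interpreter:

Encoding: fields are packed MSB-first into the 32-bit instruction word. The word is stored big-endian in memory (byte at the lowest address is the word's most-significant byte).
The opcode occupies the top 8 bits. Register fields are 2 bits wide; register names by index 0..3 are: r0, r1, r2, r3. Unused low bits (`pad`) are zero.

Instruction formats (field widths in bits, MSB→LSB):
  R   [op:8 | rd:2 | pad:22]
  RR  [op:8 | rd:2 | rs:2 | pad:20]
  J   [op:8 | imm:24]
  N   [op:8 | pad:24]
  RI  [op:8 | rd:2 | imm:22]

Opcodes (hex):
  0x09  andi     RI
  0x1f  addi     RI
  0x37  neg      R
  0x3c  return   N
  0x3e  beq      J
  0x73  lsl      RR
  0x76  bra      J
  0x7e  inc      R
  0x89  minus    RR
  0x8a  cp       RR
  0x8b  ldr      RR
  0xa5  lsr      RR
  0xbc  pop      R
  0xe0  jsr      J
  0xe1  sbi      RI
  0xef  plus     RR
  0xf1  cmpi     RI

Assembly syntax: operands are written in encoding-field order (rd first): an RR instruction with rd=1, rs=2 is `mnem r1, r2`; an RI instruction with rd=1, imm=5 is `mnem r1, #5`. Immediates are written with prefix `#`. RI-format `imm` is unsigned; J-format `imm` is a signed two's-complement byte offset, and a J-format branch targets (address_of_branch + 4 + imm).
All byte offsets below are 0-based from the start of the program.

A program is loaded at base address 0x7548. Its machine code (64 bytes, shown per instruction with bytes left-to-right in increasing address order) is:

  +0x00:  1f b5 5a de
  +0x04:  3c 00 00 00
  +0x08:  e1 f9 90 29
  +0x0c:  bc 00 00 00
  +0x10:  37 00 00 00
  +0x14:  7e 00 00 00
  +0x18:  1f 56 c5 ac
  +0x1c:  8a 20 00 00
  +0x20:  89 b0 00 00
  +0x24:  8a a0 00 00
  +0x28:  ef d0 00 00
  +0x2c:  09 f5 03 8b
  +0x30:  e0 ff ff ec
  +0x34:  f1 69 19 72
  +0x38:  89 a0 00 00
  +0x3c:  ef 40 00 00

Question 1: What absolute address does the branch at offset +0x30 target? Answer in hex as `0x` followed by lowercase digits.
0x7568

[30] e0 ff ff ec → 0xe0ffffec
  op=0xe0ffffec>>24=0xe0 ⇒ jsr (J)
  imm: (w>>0)&0xffffff=0xffffec (s24→-20) → #-20
  target = base 0x7548 + off 0x30 + 4 + imm -20 = 0x7568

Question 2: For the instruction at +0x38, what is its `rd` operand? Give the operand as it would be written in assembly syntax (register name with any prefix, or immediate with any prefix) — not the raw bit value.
off 0x38: read 89 a0 00 00 as big → 0x89a00000
  op=0x89a00000>>24=0x89 ⇒ minus (RR)
  rd@[23:22]=0x2 ⇒ r2
  rs@[21:20]=0x2 ⇒ r2

r2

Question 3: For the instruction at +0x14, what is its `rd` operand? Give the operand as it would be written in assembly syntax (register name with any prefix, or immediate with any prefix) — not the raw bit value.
r0

@+14  big-endian(7e 00 00 00) = 0x7e000000
  top 8b → 0x7e → inc [R]
  rd: (w>>22)&0x3=0x0 → r0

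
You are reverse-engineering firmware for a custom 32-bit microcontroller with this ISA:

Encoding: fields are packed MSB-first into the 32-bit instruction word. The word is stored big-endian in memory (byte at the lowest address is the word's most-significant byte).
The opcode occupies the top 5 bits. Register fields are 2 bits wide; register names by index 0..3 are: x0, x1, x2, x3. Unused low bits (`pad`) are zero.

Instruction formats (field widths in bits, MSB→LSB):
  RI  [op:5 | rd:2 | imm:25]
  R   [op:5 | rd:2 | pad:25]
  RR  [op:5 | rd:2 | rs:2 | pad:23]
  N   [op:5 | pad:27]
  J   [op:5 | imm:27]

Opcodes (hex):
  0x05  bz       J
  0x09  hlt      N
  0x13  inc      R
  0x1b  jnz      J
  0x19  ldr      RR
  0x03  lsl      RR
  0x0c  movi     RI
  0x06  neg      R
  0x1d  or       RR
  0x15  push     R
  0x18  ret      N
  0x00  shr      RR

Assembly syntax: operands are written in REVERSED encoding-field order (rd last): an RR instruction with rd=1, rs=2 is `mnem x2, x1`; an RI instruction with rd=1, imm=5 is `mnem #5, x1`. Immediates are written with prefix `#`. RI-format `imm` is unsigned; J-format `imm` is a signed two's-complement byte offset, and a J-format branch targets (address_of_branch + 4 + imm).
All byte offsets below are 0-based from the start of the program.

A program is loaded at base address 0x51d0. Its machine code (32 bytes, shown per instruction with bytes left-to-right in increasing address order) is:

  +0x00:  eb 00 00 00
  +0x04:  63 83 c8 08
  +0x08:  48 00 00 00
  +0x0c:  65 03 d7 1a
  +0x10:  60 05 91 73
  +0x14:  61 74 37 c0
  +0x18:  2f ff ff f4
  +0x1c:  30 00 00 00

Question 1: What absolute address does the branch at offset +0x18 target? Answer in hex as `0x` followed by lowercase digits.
+0x18: 2f ff ff f4 ⇒ word 0x2ffffff4 (big)
  op=0x2ffffff4>>27=0x5 ⇒ bz (J)
  imm: (w>>0)&0x7ffffff=0x7fffff4 (s27→-12) → #-12
  target = base 0x51d0 + off 0x18 + 4 + imm -12 = 0x51e0

0x51e0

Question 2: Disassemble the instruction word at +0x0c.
movi #17028890, x2

[0c] 65 03 d7 1a → 0x6503d71a
  top 5b → 0xc → movi [RI]
  rd@[26:25]=0x2 ⇒ x2
  imm@[24:0]=0x103d71a ⇒ #17028890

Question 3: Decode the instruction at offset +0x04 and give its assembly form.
movi #25413640, x1

[04] 63 83 c8 08 → 0x6383c808
  op=0x6383c808>>27=0xc ⇒ movi (RI)
  [26:25] rd=1 = x1
  [24:0] imm=25413640 = #25413640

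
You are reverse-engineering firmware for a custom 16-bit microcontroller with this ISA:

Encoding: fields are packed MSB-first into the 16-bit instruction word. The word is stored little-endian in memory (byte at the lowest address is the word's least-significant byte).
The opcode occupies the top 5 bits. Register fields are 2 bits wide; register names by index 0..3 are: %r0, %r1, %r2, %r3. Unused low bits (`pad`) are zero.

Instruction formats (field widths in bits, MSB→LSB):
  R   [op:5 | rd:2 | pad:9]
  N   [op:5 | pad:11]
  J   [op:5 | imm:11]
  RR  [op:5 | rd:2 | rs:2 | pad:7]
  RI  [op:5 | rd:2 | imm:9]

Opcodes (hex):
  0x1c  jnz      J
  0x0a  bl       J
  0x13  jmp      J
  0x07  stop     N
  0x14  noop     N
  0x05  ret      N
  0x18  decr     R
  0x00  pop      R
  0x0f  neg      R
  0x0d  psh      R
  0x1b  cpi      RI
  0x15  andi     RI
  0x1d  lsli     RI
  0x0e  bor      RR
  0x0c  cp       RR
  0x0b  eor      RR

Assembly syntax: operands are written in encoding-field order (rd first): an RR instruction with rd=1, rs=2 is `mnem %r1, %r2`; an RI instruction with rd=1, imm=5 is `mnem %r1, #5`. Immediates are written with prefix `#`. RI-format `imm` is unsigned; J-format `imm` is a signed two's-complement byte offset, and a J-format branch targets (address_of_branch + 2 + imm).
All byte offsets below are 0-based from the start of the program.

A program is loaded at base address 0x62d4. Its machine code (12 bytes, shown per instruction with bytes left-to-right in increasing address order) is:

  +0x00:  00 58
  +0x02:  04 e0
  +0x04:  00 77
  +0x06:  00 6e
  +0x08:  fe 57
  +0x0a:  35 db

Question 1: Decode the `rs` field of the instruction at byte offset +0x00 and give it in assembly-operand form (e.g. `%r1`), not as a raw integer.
%r0

[00] 00 58 → 0x5800
  op=0x5800>>11=0xb ⇒ eor (RR)
  rd@[10:9]=0x0 ⇒ %r0
  rs@[8:7]=0x0 ⇒ %r0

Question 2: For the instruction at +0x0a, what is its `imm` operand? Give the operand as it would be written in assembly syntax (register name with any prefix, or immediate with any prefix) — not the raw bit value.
#309

[0a] 35 db → 0xdb35
  opcode bits[15:11]=0x1b: cpi/RI
  [10:9] rd=1 = %r1
  [8:0] imm=309 = #309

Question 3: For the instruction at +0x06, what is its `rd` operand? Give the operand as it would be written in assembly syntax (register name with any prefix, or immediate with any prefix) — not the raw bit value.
[06] 00 6e → 0x6e00
  top 5b → 0xd → psh [R]
  [10:9] rd=3 = %r3

%r3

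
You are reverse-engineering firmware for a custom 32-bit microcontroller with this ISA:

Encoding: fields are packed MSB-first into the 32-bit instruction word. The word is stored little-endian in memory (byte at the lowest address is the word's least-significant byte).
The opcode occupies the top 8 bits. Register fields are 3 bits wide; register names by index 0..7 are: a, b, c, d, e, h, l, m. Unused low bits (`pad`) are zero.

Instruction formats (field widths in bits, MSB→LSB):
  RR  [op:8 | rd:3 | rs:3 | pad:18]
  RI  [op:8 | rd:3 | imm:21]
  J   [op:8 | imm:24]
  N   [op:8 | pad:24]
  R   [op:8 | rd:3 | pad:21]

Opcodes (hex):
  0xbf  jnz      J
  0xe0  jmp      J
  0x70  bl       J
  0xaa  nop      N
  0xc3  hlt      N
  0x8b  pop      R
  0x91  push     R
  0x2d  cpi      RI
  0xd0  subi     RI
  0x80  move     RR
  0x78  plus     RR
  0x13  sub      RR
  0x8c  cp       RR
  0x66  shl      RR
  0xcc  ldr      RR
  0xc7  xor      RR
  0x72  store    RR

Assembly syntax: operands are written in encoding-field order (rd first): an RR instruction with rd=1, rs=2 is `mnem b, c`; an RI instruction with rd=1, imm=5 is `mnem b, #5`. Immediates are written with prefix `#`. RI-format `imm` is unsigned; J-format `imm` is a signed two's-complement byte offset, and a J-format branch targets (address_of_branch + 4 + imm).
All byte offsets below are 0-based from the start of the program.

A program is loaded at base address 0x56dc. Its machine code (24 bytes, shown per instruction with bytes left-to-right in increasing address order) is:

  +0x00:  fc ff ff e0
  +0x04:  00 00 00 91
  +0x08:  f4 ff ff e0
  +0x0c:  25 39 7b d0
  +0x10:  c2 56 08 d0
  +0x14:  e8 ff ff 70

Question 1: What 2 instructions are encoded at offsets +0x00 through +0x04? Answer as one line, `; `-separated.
jmp #-4; push a

+0x00: fc ff ff e0 ⇒ word 0xe0fffffc (little)
  opcode bits[31:24]=0xe0: jmp/J
  imm@[23:0]=0xfffffc (s24→-4) ⇒ #-4
+0x04: 00 00 00 91 ⇒ word 0x91000000 (little)
  opcode bits[31:24]=0x91: push/R
  rd@[23:21]=0x0 ⇒ a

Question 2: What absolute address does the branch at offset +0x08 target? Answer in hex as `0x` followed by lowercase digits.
0x56dc

off 0x08: read f4 ff ff e0 as little → 0xe0fffff4
  opcode bits[31:24]=0xe0: jmp/J
  imm@[23:0]=0xfffff4 (s24→-12) ⇒ #-12
  target = base 0x56dc + off 0x08 + 4 + imm -12 = 0x56dc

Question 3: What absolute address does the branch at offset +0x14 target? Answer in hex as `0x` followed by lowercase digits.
[14] e8 ff ff 70 → 0x70ffffe8
  top 8b → 0x70 → bl [J]
  imm: (w>>0)&0xffffff=0xffffe8 (s24→-24) → #-24
  target = base 0x56dc + off 0x14 + 4 + imm -24 = 0x56dc

0x56dc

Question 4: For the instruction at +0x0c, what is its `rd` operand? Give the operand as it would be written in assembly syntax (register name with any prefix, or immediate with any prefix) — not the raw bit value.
off 0x0c: read 25 39 7b d0 as little → 0xd07b3925
  op=0xd07b3925>>24=0xd0 ⇒ subi (RI)
  [23:21] rd=3 = d
  [20:0] imm=1784101 = #1784101

d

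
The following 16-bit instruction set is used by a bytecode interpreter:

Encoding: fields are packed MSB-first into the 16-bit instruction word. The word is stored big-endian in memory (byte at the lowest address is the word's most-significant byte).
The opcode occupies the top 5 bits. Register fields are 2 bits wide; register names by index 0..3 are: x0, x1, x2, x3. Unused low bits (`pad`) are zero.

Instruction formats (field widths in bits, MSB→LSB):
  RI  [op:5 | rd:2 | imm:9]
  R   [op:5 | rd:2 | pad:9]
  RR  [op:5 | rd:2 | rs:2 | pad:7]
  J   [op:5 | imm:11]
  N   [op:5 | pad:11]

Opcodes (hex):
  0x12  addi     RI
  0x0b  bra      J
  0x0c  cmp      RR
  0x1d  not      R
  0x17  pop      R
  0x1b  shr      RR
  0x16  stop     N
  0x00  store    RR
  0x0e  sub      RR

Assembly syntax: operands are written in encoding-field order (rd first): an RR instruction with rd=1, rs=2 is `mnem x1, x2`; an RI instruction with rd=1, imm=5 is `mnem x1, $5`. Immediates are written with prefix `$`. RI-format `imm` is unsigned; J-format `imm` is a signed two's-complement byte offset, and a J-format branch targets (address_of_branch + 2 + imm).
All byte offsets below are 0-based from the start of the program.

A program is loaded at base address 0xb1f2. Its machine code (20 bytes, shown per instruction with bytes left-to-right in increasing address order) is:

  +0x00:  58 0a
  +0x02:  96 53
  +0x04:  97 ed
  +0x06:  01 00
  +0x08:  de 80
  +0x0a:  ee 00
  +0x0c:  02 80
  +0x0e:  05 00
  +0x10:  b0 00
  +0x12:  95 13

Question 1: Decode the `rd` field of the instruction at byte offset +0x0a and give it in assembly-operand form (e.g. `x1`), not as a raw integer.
off 0x0a: read ee 00 as big → 0xee00
  op=0xee00>>11=0x1d ⇒ not (R)
  [10:9] rd=3 = x3

x3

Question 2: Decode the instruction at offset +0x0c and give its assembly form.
store x1, x1

@+0c  big-endian(02 80) = 0x0280
  op=0x0280>>11=0x0 ⇒ store (RR)
  [10:9] rd=1 = x1
  [8:7] rs=1 = x1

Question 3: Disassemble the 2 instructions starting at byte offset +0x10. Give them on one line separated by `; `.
+0x10: b0 00 ⇒ word 0xb000 (big)
  op=0xb000>>11=0x16 ⇒ stop (N)
+0x12: 95 13 ⇒ word 0x9513 (big)
  op=0x9513>>11=0x12 ⇒ addi (RI)
  [10:9] rd=2 = x2
  [8:0] imm=275 = $275

stop; addi x2, $275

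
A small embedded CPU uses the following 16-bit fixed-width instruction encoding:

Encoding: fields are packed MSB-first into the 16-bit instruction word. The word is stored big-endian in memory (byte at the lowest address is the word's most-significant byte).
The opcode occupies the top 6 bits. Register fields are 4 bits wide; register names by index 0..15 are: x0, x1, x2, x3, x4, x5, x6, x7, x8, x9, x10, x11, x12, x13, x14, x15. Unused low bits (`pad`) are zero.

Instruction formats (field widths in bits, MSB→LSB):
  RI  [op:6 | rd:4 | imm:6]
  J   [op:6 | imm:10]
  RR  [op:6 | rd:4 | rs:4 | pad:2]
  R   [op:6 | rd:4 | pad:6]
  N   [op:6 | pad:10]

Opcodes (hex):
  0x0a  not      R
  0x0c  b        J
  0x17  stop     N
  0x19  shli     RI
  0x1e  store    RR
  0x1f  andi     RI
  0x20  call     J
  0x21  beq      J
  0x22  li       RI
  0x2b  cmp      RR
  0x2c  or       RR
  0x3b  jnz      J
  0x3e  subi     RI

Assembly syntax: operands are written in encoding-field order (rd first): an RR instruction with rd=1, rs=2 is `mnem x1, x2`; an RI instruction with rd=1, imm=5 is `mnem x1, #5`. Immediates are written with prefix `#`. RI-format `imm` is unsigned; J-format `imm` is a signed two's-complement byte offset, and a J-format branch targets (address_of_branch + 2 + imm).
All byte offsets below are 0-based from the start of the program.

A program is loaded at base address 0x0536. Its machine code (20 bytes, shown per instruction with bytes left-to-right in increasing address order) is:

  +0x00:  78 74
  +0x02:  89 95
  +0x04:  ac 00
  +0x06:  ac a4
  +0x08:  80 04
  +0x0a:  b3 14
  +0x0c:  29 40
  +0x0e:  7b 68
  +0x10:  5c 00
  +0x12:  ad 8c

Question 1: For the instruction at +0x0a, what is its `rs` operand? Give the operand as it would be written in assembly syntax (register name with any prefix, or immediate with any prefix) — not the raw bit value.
@+0a  big-endian(b3 14) = 0xb314
  op=0xb314>>10=0x2c ⇒ or (RR)
  rd@[9:6]=0xc ⇒ x12
  rs@[5:2]=0x5 ⇒ x5

x5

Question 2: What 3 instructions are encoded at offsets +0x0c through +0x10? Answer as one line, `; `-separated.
+0x0c: 29 40 ⇒ word 0x2940 (big)
  opcode bits[15:10]=0xa: not/R
  [9:6] rd=5 = x5
+0x0e: 7b 68 ⇒ word 0x7b68 (big)
  opcode bits[15:10]=0x1e: store/RR
  [9:6] rd=13 = x13
  [5:2] rs=10 = x10
+0x10: 5c 00 ⇒ word 0x5c00 (big)
  opcode bits[15:10]=0x17: stop/N

not x5; store x13, x10; stop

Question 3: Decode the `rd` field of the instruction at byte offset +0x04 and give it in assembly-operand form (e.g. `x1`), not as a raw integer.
x0

off 0x04: read ac 00 as big → 0xac00
  opcode bits[15:10]=0x2b: cmp/RR
  [9:6] rd=0 = x0
  [5:2] rs=0 = x0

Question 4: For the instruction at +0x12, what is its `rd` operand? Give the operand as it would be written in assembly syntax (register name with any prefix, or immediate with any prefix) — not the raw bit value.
[12] ad 8c → 0xad8c
  opcode bits[15:10]=0x2b: cmp/RR
  rd@[9:6]=0x6 ⇒ x6
  rs@[5:2]=0x3 ⇒ x3

x6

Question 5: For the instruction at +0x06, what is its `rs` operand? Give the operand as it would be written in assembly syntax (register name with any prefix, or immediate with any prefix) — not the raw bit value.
+0x06: ac a4 ⇒ word 0xaca4 (big)
  op=0xaca4>>10=0x2b ⇒ cmp (RR)
  rd@[9:6]=0x2 ⇒ x2
  rs@[5:2]=0x9 ⇒ x9

x9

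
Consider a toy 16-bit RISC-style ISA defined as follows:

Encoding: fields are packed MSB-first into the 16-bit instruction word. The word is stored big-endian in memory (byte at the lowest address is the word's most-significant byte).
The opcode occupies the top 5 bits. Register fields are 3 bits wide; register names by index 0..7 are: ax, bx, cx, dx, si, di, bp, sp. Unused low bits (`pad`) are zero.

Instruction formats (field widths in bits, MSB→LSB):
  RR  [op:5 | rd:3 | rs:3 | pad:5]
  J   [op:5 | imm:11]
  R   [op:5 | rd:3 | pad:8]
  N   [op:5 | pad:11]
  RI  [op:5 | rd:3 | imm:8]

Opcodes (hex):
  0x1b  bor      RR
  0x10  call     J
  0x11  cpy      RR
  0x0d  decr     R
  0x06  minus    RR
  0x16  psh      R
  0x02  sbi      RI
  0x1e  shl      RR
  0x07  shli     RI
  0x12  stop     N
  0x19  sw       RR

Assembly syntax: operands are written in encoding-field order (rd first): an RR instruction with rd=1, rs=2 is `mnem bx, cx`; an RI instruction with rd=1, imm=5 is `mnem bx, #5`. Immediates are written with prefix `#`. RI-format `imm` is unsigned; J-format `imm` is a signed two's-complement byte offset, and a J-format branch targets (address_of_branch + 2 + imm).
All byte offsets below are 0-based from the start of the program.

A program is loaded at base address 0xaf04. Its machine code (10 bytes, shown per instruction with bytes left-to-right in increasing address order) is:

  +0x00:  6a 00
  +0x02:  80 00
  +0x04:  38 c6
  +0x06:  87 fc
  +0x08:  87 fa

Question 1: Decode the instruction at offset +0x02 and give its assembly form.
call #0

[02] 80 00 → 0x8000
  opcode bits[15:11]=0x10: call/J
  imm: (w>>0)&0x7ff=0x0 → #0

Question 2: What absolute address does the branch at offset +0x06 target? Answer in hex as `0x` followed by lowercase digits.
0xaf08

@+06  big-endian(87 fc) = 0x87fc
  opcode bits[15:11]=0x10: call/J
  imm@[10:0]=0x7fc (s11→-4) ⇒ #-4
  target = base 0xaf04 + off 0x06 + 2 + imm -4 = 0xaf08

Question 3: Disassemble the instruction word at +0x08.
call #-6

@+08  big-endian(87 fa) = 0x87fa
  op=0x87fa>>11=0x10 ⇒ call (J)
  imm: (w>>0)&0x7ff=0x7fa (s11→-6) → #-6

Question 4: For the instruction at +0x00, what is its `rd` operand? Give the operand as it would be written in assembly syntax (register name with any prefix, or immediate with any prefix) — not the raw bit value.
off 0x00: read 6a 00 as big → 0x6a00
  opcode bits[15:11]=0xd: decr/R
  rd: (w>>8)&0x7=0x2 → cx

cx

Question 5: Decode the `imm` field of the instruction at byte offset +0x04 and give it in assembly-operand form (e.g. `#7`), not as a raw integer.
#198

@+04  big-endian(38 c6) = 0x38c6
  op=0x38c6>>11=0x7 ⇒ shli (RI)
  rd: (w>>8)&0x7=0x0 → ax
  imm: (w>>0)&0xff=0xc6 → #198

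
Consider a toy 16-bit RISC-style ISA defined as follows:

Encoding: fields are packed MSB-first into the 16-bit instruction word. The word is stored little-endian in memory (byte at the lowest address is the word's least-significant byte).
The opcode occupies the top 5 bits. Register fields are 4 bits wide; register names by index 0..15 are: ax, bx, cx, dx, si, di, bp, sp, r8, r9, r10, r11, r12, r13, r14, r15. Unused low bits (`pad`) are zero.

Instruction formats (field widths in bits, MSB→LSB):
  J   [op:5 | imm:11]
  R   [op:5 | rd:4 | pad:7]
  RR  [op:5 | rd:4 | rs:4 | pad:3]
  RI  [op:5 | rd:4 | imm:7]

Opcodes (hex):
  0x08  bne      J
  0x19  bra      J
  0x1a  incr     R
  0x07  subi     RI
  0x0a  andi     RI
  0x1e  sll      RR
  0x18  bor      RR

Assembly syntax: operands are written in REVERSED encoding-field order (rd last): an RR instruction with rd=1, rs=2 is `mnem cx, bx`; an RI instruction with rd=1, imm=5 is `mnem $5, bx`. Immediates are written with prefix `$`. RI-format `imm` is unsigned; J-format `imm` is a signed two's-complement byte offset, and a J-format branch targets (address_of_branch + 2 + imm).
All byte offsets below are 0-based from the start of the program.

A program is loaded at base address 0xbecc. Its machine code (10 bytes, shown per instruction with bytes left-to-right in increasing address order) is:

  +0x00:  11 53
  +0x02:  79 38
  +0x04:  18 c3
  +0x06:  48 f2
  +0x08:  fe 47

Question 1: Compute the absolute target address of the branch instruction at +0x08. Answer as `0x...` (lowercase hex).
0xbed4

off 0x08: read fe 47 as little → 0x47fe
  top 5b → 0x8 → bne [J]
  [10:0] imm=2046 (s11→-2) = $-2
  target = base 0xbecc + off 0x08 + 2 + imm -2 = 0xbed4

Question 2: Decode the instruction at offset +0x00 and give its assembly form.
andi $17, bp

+0x00: 11 53 ⇒ word 0x5311 (little)
  op=0x5311>>11=0xa ⇒ andi (RI)
  rd: (w>>7)&0xf=0x6 → bp
  imm: (w>>0)&0x7f=0x11 → $17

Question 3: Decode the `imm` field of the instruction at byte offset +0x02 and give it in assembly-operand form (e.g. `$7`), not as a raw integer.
@+02  little-endian(79 38) = 0x3879
  opcode bits[15:11]=0x7: subi/RI
  rd: (w>>7)&0xf=0x0 → ax
  imm: (w>>0)&0x7f=0x79 → $121

$121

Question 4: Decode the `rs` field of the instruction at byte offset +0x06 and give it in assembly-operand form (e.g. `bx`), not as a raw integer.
+0x06: 48 f2 ⇒ word 0xf248 (little)
  opcode bits[15:11]=0x1e: sll/RR
  rd: (w>>7)&0xf=0x4 → si
  rs: (w>>3)&0xf=0x9 → r9

r9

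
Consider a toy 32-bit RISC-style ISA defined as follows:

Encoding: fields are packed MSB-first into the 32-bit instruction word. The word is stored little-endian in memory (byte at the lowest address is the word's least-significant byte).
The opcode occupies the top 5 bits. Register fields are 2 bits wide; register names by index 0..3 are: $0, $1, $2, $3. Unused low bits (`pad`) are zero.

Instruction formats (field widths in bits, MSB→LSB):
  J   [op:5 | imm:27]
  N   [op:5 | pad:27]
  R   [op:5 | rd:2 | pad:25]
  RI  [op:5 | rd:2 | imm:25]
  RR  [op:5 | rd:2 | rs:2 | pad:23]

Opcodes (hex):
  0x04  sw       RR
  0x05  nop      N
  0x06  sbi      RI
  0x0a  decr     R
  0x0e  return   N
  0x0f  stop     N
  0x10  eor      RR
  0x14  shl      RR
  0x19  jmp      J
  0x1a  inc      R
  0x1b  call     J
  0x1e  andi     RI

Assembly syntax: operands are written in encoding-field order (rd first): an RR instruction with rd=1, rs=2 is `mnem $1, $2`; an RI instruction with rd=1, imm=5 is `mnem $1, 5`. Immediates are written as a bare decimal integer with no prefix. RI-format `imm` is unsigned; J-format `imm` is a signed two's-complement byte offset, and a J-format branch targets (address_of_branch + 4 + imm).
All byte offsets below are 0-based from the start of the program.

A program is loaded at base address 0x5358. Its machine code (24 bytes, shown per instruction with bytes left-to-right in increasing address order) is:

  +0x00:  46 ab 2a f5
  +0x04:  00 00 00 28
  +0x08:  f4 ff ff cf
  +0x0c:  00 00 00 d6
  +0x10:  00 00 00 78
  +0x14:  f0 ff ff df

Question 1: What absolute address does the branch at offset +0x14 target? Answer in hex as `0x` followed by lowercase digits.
off 0x14: read f0 ff ff df as little → 0xdffffff0
  op=0xdffffff0>>27=0x1b ⇒ call (J)
  imm: (w>>0)&0x7ffffff=0x7fffff0 (s27→-16) → -16
  target = base 0x5358 + off 0x14 + 4 + imm -16 = 0x5360

0x5360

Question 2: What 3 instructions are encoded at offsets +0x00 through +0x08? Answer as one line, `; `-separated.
+0x00: 46 ab 2a f5 ⇒ word 0xf52aab46 (little)
  op=0xf52aab46>>27=0x1e ⇒ andi (RI)
  [26:25] rd=2 = $2
  [24:0] imm=19573574 = 19573574
+0x04: 00 00 00 28 ⇒ word 0x28000000 (little)
  op=0x28000000>>27=0x5 ⇒ nop (N)
+0x08: f4 ff ff cf ⇒ word 0xcffffff4 (little)
  op=0xcffffff4>>27=0x19 ⇒ jmp (J)
  [26:0] imm=134217716 (s27→-12) = -12

andi $2, 19573574; nop; jmp -12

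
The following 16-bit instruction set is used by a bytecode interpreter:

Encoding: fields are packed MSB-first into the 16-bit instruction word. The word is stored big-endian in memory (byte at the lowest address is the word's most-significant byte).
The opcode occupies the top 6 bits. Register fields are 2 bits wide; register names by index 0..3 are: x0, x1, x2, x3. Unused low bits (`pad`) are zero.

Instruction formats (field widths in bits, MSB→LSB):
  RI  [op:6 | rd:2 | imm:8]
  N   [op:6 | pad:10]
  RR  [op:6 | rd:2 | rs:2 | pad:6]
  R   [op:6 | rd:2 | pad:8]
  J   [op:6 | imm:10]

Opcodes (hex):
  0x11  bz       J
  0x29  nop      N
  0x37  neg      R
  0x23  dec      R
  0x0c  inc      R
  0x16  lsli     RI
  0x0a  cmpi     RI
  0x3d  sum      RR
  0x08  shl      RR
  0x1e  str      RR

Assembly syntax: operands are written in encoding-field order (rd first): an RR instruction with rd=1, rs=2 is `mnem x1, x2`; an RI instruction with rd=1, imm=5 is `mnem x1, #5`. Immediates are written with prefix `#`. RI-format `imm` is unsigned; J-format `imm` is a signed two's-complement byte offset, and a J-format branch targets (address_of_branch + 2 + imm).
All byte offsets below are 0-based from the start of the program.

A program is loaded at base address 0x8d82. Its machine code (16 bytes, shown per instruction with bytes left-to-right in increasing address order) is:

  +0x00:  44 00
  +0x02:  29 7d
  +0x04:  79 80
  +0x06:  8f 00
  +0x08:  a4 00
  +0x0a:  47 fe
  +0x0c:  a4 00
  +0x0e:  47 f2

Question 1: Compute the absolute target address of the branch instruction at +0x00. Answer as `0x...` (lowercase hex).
[00] 44 00 → 0x4400
  top 6b → 0x11 → bz [J]
  imm: (w>>0)&0x3ff=0x0 → #0
  target = base 0x8d82 + off 0x00 + 2 + imm 0 = 0x8d84

0x8d84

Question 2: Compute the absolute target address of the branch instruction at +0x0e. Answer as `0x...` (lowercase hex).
0x8d84

off 0x0e: read 47 f2 as big → 0x47f2
  opcode bits[15:10]=0x11: bz/J
  [9:0] imm=1010 (s10→-14) = #-14
  target = base 0x8d82 + off 0x0e + 2 + imm -14 = 0x8d84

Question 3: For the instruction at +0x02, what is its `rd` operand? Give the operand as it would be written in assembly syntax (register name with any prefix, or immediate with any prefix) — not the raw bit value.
x1

off 0x02: read 29 7d as big → 0x297d
  top 6b → 0xa → cmpi [RI]
  rd@[9:8]=0x1 ⇒ x1
  imm@[7:0]=0x7d ⇒ #125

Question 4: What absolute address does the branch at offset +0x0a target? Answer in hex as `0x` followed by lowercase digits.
0x8d8c

[0a] 47 fe → 0x47fe
  top 6b → 0x11 → bz [J]
  imm: (w>>0)&0x3ff=0x3fe (s10→-2) → #-2
  target = base 0x8d82 + off 0x0a + 2 + imm -2 = 0x8d8c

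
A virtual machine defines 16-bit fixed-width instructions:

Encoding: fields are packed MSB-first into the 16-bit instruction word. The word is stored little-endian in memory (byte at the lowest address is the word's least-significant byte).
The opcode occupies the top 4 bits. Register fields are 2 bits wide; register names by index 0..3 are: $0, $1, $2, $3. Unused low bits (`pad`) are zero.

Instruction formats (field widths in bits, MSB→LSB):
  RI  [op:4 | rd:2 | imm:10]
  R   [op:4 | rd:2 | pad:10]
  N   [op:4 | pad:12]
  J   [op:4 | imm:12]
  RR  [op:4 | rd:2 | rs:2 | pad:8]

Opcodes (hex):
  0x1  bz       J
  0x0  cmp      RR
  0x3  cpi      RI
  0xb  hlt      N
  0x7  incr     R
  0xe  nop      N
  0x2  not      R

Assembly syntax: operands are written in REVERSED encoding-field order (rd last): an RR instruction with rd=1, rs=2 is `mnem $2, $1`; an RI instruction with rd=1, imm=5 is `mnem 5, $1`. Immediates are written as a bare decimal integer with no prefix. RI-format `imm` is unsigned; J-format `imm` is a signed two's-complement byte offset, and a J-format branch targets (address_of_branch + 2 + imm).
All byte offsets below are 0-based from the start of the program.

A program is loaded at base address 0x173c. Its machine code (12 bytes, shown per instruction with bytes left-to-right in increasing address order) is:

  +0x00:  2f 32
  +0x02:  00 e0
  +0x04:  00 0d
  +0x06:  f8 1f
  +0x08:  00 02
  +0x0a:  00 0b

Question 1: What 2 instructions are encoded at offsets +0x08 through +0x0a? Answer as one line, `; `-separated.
@+08  little-endian(00 02) = 0x0200
  op=0x0200>>12=0x0 ⇒ cmp (RR)
  rd@[11:10]=0x0 ⇒ $0
  rs@[9:8]=0x2 ⇒ $2
@+0a  little-endian(00 0b) = 0x0b00
  op=0x0b00>>12=0x0 ⇒ cmp (RR)
  rd@[11:10]=0x2 ⇒ $2
  rs@[9:8]=0x3 ⇒ $3

cmp $2, $0; cmp $3, $2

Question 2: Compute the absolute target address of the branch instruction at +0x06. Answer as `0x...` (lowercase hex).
0x173c

[06] f8 1f → 0x1ff8
  opcode bits[15:12]=0x1: bz/J
  [11:0] imm=4088 (s12→-8) = -8
  target = base 0x173c + off 0x06 + 2 + imm -8 = 0x173c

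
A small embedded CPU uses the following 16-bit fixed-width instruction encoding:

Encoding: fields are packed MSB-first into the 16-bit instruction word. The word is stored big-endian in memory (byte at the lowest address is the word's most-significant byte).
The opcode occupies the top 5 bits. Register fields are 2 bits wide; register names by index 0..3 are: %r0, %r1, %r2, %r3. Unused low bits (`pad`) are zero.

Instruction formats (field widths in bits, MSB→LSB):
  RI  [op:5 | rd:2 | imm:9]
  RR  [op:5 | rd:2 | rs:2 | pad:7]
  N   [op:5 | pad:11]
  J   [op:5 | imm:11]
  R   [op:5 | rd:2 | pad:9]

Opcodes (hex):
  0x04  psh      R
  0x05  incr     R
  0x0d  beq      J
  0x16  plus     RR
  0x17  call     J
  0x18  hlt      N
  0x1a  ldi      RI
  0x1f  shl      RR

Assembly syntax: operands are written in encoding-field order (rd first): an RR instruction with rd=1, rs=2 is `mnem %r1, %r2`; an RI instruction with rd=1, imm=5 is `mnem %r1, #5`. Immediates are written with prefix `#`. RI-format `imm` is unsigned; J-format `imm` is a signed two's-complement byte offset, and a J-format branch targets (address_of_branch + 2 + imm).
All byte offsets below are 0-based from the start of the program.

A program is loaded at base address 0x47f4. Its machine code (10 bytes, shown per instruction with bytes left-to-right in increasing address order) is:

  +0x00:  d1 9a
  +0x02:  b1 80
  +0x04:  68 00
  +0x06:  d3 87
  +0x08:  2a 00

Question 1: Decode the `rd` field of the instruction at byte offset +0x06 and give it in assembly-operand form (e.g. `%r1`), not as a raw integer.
@+06  big-endian(d3 87) = 0xd387
  opcode bits[15:11]=0x1a: ldi/RI
  [10:9] rd=1 = %r1
  [8:0] imm=391 = #391

%r1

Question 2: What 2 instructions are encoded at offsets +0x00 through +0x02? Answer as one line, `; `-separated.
off 0x00: read d1 9a as big → 0xd19a
  top 5b → 0x1a → ldi [RI]
  rd: (w>>9)&0x3=0x0 → %r0
  imm: (w>>0)&0x1ff=0x19a → #410
off 0x02: read b1 80 as big → 0xb180
  top 5b → 0x16 → plus [RR]
  rd: (w>>9)&0x3=0x0 → %r0
  rs: (w>>7)&0x3=0x3 → %r3

ldi %r0, #410; plus %r0, %r3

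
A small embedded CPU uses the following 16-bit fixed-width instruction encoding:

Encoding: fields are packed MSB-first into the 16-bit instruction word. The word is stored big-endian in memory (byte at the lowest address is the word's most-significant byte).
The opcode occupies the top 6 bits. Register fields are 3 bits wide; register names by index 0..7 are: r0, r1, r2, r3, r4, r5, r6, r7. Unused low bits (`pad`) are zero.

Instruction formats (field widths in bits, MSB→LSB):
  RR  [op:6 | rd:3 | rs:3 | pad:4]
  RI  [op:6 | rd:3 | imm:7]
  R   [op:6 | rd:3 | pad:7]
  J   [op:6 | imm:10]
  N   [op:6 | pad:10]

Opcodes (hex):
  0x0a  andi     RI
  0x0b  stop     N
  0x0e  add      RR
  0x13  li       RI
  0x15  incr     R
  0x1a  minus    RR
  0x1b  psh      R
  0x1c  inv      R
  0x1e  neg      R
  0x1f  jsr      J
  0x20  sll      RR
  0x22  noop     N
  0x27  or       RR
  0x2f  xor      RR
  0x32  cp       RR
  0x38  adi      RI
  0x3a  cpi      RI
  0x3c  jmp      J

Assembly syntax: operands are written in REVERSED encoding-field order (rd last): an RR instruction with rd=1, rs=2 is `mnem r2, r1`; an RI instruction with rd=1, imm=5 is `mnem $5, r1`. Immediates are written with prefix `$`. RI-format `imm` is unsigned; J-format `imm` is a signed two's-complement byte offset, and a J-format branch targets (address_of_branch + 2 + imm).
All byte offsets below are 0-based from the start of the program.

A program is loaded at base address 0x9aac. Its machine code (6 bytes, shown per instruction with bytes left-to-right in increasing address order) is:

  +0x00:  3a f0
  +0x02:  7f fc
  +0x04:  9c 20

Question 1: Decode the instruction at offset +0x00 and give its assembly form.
add r7, r5

@+00  big-endian(3a f0) = 0x3af0
  op=0x3af0>>10=0xe ⇒ add (RR)
  rd@[9:7]=0x5 ⇒ r5
  rs@[6:4]=0x7 ⇒ r7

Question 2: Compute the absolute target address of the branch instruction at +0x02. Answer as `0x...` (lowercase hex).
0x9aac

off 0x02: read 7f fc as big → 0x7ffc
  op=0x7ffc>>10=0x1f ⇒ jsr (J)
  [9:0] imm=1020 (s10→-4) = $-4
  target = base 0x9aac + off 0x02 + 2 + imm -4 = 0x9aac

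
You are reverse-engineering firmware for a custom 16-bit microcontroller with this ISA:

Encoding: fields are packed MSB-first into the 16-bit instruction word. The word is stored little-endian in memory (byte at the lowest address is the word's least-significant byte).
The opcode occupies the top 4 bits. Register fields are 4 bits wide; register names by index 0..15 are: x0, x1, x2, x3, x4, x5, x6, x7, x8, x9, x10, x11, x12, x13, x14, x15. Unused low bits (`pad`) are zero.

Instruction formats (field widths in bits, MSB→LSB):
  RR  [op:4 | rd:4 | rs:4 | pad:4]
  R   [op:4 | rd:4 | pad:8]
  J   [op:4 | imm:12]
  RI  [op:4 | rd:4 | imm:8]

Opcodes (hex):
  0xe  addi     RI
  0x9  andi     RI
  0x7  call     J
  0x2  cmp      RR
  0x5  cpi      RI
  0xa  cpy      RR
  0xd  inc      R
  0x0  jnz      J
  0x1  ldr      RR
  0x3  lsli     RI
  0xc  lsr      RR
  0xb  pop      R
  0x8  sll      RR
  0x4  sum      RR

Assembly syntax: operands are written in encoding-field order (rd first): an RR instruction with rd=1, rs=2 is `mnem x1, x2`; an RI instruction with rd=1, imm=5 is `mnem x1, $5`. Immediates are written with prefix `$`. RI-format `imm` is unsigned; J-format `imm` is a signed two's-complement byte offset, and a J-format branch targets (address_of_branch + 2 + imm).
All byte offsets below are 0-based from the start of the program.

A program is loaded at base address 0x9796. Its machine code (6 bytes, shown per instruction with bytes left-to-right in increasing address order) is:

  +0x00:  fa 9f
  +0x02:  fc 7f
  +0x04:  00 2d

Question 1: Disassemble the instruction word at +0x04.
off 0x04: read 00 2d as little → 0x2d00
  opcode bits[15:12]=0x2: cmp/RR
  rd@[11:8]=0xd ⇒ x13
  rs@[7:4]=0x0 ⇒ x0

cmp x13, x0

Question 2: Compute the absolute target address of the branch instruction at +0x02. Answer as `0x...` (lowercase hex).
0x9796

off 0x02: read fc 7f as little → 0x7ffc
  op=0x7ffc>>12=0x7 ⇒ call (J)
  [11:0] imm=4092 (s12→-4) = $-4
  target = base 0x9796 + off 0x02 + 2 + imm -4 = 0x9796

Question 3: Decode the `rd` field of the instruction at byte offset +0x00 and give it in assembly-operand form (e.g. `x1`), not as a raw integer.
x15

+0x00: fa 9f ⇒ word 0x9ffa (little)
  op=0x9ffa>>12=0x9 ⇒ andi (RI)
  [11:8] rd=15 = x15
  [7:0] imm=250 = $250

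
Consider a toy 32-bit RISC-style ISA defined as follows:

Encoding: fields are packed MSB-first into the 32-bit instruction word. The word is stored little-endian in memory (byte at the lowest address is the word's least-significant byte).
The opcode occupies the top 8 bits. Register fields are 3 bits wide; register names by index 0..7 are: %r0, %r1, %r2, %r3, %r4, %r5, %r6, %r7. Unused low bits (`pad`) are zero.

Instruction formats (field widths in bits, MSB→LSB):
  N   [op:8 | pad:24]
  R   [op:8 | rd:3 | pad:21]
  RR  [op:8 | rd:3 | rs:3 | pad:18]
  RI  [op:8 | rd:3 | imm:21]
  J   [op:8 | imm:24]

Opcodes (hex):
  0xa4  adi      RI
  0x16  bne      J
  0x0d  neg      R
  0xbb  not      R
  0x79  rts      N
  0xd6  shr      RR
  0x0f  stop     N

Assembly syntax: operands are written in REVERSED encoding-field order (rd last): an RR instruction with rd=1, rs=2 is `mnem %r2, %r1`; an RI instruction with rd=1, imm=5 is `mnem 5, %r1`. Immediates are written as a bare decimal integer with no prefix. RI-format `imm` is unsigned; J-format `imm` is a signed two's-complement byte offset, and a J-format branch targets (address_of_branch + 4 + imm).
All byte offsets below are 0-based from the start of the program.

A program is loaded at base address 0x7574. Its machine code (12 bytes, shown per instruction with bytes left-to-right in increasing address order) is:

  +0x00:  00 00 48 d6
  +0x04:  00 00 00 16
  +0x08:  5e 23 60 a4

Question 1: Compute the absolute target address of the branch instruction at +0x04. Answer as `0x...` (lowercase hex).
[04] 00 00 00 16 → 0x16000000
  opcode bits[31:24]=0x16: bne/J
  [23:0] imm=0 = 0
  target = base 0x7574 + off 0x04 + 4 + imm 0 = 0x757c

0x757c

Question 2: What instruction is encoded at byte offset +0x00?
+0x00: 00 00 48 d6 ⇒ word 0xd6480000 (little)
  opcode bits[31:24]=0xd6: shr/RR
  [23:21] rd=2 = %r2
  [20:18] rs=2 = %r2

shr %r2, %r2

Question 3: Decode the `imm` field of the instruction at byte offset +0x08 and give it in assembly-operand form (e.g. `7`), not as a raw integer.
@+08  little-endian(5e 23 60 a4) = 0xa460235e
  opcode bits[31:24]=0xa4: adi/RI
  rd: (w>>21)&0x7=0x3 → %r3
  imm: (w>>0)&0x1fffff=0x235e → 9054

9054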